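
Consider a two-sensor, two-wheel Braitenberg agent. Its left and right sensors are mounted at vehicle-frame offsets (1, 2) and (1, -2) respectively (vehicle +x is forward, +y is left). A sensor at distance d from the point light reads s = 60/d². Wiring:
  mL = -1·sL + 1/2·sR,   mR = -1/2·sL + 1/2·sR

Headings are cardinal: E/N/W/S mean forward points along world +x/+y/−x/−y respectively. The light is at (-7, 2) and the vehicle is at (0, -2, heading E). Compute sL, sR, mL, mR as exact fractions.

15/17 3/5 -99/170 -12/85

left sensor world pos  = (1, 0); dL² = 68
right sensor world pos = (1, -4); dR² = 100
sL = 60/68 = 15/17
sR = 60/100 = 3/5
mL = -1·sL + 1/2·sR = -99/170
mR = -1/2·sL + 1/2·sR = -12/85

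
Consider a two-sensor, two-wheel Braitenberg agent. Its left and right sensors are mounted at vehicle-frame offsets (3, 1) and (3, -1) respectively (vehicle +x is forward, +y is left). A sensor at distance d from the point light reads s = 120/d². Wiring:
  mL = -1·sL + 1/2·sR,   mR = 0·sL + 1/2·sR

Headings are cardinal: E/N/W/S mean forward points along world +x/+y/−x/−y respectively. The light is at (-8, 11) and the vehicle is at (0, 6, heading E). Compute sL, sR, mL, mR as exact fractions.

left sensor world pos  = (3, 7); dL² = 137
right sensor world pos = (3, 5); dR² = 157
sL = 120/137 = 120/137
sR = 120/157 = 120/157
mL = -1·sL + 1/2·sR = -10620/21509
mR = 0·sL + 1/2·sR = 60/157

120/137 120/157 -10620/21509 60/157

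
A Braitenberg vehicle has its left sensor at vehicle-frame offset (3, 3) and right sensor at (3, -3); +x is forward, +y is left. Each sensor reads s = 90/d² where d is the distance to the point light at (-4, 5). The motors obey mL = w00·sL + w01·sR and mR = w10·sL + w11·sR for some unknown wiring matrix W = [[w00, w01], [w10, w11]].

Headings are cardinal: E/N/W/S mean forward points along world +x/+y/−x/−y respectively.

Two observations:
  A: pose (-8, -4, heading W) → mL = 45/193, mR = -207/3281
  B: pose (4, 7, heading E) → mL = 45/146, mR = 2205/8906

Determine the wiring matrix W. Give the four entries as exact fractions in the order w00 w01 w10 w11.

1/2 0 1 -1/2

obs A: pose=(-8,-4,W) → sL=90/193, sR=18/17, mL=45/193, mR=-207/3281
obs B: pose=(4,7,E) → sL=45/73, sR=45/61, mL=45/146, mR=2205/8906
sensor matrix S = [[90/193, 18/17], [45/73, 45/61]]; det S = -4510080/14610293
solve [mL_A; mL_B] = S·[w00; w01] and [mR_A; mR_B] = S·[w10; w11]:
  w00 = 1/2, w01 = 0, w10 = 1, w11 = -1/2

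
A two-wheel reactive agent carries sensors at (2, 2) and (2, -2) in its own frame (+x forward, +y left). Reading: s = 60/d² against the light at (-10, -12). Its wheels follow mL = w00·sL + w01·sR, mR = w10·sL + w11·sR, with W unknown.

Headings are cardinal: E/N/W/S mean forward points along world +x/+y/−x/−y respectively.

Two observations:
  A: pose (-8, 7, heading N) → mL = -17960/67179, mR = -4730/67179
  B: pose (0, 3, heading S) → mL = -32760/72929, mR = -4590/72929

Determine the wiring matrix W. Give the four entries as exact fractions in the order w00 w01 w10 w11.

-1 -1 -1 1/2

obs A: pose=(-8,7,N) → sL=20/147, sR=60/457, mL=-17960/67179, mR=-4730/67179
obs B: pose=(0,3,S) → sL=60/313, sR=60/233, mL=-32760/72929, mR=-4590/72929
sensor matrix S = [[20/147, 60/457], [60/313, 60/233]]; det S = 16115200/1633099097
solve [mL_A; mL_B] = S·[w00; w01] and [mR_A; mR_B] = S·[w10; w11]:
  w00 = -1, w01 = -1, w10 = -1, w11 = 1/2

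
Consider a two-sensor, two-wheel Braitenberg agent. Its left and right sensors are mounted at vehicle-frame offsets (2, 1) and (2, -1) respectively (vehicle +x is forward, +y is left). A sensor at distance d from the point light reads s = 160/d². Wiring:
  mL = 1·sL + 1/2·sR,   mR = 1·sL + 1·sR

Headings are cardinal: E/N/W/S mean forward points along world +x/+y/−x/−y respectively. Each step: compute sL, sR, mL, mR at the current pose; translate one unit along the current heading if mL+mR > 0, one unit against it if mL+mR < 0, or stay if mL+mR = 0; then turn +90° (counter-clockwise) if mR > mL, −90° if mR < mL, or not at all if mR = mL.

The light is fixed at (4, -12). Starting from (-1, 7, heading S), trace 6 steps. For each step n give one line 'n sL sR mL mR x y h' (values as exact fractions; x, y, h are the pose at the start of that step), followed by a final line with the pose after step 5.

0 32/61 32/65 3056/3965 4032/3965 -1 7 S
1 16/37 80/149 3864/5513 5344/5513 -1 6 E
2 32/85 160/409 19888/34765 26688/34765 0 6 N
3 4/9 40/109 616/981 796/981 0 7 W
4 32/61 32/65 3056/3965 4032/3965 -1 7 S
5 16/37 80/149 3864/5513 5344/5513 -1 6 E
final 0 6 N

n=0: pose=(-1,7,S); sL=32/61, sR=32/65; mL=3056/3965, mR=4032/3965; mL+mR=7088/3965 → advance +1; mR−mL=16/65 → turn +1·90°
n=1: pose=(-1,6,E); sL=16/37, sR=80/149; mL=3864/5513, mR=5344/5513; mL+mR=9208/5513 → advance +1; mR−mL=40/149 → turn +1·90°
n=2: pose=(0,6,N); sL=32/85, sR=160/409; mL=19888/34765, mR=26688/34765; mL+mR=46576/34765 → advance +1; mR−mL=80/409 → turn +1·90°
n=3: pose=(0,7,W); sL=4/9, sR=40/109; mL=616/981, mR=796/981; mL+mR=1412/981 → advance +1; mR−mL=20/109 → turn +1·90°
n=4: pose=(-1,7,S); sL=32/61, sR=32/65; mL=3056/3965, mR=4032/3965; mL+mR=7088/3965 → advance +1; mR−mL=16/65 → turn +1·90°
n=5: pose=(-1,6,E); sL=16/37, sR=80/149; mL=3864/5513, mR=5344/5513; mL+mR=9208/5513 → advance +1; mR−mL=40/149 → turn +1·90°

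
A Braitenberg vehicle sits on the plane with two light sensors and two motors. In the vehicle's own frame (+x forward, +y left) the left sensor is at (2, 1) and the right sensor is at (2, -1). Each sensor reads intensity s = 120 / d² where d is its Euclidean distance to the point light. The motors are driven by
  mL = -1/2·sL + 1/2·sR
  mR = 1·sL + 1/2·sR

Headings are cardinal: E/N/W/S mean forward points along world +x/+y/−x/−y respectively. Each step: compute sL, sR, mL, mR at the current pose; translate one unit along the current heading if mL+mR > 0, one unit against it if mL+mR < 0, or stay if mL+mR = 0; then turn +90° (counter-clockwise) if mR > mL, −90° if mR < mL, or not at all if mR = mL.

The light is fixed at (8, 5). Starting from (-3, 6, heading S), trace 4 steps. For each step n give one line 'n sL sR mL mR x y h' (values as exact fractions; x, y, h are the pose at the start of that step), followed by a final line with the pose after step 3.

n=0: pose=(-3,6,S); sL=120/101, sR=24/29; mL=-528/2929, mR=4692/2929; mL+mR=4164/2929 → advance +1; mR−mL=180/101 → turn +1·90°
n=1: pose=(-3,5,E); sL=60/41, sR=60/41; mL=0, mR=90/41; mL+mR=90/41 → advance +1; mR−mL=90/41 → turn +1·90°
n=2: pose=(-2,5,N); sL=24/25, sR=24/17; mL=96/425, mR=708/425; mL+mR=804/425 → advance +1; mR−mL=36/25 → turn +1·90°
n=3: pose=(-2,6,W); sL=5/6, sR=30/37; mL=-5/444, mR=275/222; mL+mR=545/444 → advance +1; mR−mL=5/4 → turn +1·90°

0 120/101 24/29 -528/2929 4692/2929 -3 6 S
1 60/41 60/41 0 90/41 -3 5 E
2 24/25 24/17 96/425 708/425 -2 5 N
3 5/6 30/37 -5/444 275/222 -2 6 W
final -3 6 S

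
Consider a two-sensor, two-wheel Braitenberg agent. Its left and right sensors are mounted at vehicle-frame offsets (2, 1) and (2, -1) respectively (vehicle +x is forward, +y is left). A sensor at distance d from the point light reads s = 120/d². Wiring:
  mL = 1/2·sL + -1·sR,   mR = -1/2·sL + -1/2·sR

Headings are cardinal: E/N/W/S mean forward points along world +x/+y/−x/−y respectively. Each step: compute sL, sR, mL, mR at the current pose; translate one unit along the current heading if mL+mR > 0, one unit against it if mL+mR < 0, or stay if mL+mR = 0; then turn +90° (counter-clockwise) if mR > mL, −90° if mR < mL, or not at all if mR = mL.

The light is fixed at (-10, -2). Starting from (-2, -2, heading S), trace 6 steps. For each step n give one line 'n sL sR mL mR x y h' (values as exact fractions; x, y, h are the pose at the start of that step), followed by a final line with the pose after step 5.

n=0: pose=(-2,-2,S); sL=24/17, sR=120/53; mL=-1404/901, mR=-1656/901; mL+mR=-180/53 → advance -1; mR−mL=-252/901 → turn -1·90°
n=1: pose=(-2,-1,W); sL=10/3, sR=3; mL=-4/3, mR=-19/6; mL+mR=-9/2 → advance -1; mR−mL=-11/6 → turn -1·90°
n=2: pose=(-1,-1,N); sL=120/73, sR=120/109; mL=-2220/7957, mR=-10920/7957; mL+mR=-180/109 → advance -1; mR−mL=-8700/7957 → turn -1·90°
n=3: pose=(-1,-2,E); sL=60/61, sR=60/61; mL=-30/61, mR=-60/61; mL+mR=-90/61 → advance -1; mR−mL=-30/61 → turn -1·90°
n=4: pose=(-2,-2,S); sL=24/17, sR=120/53; mL=-1404/901, mR=-1656/901; mL+mR=-180/53 → advance -1; mR−mL=-252/901 → turn -1·90°
n=5: pose=(-2,-1,W); sL=10/3, sR=3; mL=-4/3, mR=-19/6; mL+mR=-9/2 → advance -1; mR−mL=-11/6 → turn -1·90°

0 24/17 120/53 -1404/901 -1656/901 -2 -2 S
1 10/3 3 -4/3 -19/6 -2 -1 W
2 120/73 120/109 -2220/7957 -10920/7957 -1 -1 N
3 60/61 60/61 -30/61 -60/61 -1 -2 E
4 24/17 120/53 -1404/901 -1656/901 -2 -2 S
5 10/3 3 -4/3 -19/6 -2 -1 W
final -1 -1 N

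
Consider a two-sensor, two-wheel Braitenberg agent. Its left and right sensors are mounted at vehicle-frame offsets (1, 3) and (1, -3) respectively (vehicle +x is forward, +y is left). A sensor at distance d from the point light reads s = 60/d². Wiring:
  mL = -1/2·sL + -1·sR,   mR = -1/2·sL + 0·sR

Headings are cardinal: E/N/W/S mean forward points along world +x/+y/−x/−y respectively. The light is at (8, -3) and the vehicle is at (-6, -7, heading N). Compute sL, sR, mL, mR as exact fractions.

30/149 6/13 -1089/1937 -15/149

left sensor world pos  = (-9, -6); dL² = 298
right sensor world pos = (-3, -6); dR² = 130
sL = 60/298 = 30/149
sR = 60/130 = 6/13
mL = -1/2·sL + -1·sR = -1089/1937
mR = -1/2·sL + 0·sR = -15/149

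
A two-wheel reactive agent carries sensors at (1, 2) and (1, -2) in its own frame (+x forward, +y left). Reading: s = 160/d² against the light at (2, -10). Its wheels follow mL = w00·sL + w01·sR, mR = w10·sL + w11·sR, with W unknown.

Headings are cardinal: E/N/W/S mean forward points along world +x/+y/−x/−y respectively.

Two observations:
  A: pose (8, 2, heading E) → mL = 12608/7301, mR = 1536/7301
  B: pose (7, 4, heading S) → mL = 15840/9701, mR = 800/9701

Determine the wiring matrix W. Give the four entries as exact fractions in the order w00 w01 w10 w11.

1 1 -1/2 1/2

obs A: pose=(8,2,E) → sL=32/49, sR=160/149, mL=12608/7301, mR=1536/7301
obs B: pose=(7,4,S) → sL=80/109, sR=80/89, mL=15840/9701, mR=800/9701
sensor matrix S = [[32/49, 160/149], [80/109, 80/89]]; det S = -14243840/70827001
solve [mL_A; mL_B] = S·[w00; w01] and [mR_A; mR_B] = S·[w10; w11]:
  w00 = 1, w01 = 1, w10 = -1/2, w11 = 1/2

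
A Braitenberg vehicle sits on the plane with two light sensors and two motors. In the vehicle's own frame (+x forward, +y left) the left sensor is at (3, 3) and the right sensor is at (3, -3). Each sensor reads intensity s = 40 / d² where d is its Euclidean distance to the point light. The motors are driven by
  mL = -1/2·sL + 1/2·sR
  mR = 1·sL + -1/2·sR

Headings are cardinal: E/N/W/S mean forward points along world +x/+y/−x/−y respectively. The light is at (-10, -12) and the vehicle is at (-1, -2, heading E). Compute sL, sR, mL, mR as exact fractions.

40/313 40/193 2400/60409 1460/60409

left sensor world pos  = (2, 1); dL² = 313
right sensor world pos = (2, -5); dR² = 193
sL = 40/313 = 40/313
sR = 40/193 = 40/193
mL = -1/2·sL + 1/2·sR = 2400/60409
mR = 1·sL + -1/2·sR = 1460/60409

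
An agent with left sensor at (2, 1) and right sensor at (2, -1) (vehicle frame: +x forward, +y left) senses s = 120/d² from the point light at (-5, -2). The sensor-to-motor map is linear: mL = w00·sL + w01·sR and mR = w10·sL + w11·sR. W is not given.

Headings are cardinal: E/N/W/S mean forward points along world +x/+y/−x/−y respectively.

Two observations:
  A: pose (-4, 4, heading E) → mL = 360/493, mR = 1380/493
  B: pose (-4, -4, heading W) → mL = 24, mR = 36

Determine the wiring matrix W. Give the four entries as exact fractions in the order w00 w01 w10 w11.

-1/2 1/2 1/2 1/2

obs A: pose=(-4,4,E) → sL=60/29, sR=60/17, mL=360/493, mR=1380/493
obs B: pose=(-4,-4,W) → sL=12, sR=60, mL=24, mR=36
sensor matrix S = [[60/29, 60/17], [12, 60]]; det S = 40320/493
solve [mL_A; mL_B] = S·[w00; w01] and [mR_A; mR_B] = S·[w10; w11]:
  w00 = -1/2, w01 = 1/2, w10 = 1/2, w11 = 1/2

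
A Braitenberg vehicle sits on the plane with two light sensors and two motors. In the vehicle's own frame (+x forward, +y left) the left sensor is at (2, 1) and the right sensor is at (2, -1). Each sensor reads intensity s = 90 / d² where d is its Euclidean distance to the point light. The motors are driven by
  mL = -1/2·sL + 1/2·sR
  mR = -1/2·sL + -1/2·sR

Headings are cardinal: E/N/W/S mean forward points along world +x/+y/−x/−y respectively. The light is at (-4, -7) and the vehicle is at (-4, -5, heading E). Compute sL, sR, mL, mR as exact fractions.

left sensor world pos  = (-2, -4); dL² = 13
right sensor world pos = (-2, -6); dR² = 5
sL = 90/13 = 90/13
sR = 90/5 = 18
mL = -1/2·sL + 1/2·sR = 72/13
mR = -1/2·sL + -1/2·sR = -162/13

90/13 18 72/13 -162/13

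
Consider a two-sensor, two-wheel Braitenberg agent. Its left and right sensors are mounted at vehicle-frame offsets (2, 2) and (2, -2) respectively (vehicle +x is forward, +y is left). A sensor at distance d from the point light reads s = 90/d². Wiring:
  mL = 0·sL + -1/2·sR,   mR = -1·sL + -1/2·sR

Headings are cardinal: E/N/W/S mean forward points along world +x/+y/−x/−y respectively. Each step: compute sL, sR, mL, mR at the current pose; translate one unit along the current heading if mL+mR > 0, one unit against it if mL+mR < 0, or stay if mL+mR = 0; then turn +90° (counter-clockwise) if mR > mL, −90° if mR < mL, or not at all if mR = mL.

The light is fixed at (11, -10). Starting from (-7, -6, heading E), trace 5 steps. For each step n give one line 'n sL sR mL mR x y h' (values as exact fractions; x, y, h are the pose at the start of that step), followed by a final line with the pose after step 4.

0 45/146 9/26 -9/52 -1827/3796 -7 -6 E
1 90/293 18/89 -9/89 -10647/26077 -8 -6 S
2 1/5 9/49 -9/98 -143/490 -8 -5 W
3 90/449 18/61 -9/61 -9531/27389 -7 -5 N
4 45/146 9/26 -9/52 -1827/3796 -7 -6 E
final -8 -6 S

n=0: pose=(-7,-6,E); sL=45/146, sR=9/26; mL=-9/52, mR=-1827/3796; mL+mR=-621/949 → advance -1; mR−mL=-45/146 → turn -1·90°
n=1: pose=(-8,-6,S); sL=90/293, sR=18/89; mL=-9/89, mR=-10647/26077; mL+mR=-13284/26077 → advance -1; mR−mL=-90/293 → turn -1·90°
n=2: pose=(-8,-5,W); sL=1/5, sR=9/49; mL=-9/98, mR=-143/490; mL+mR=-94/245 → advance -1; mR−mL=-1/5 → turn -1·90°
n=3: pose=(-7,-5,N); sL=90/449, sR=18/61; mL=-9/61, mR=-9531/27389; mL+mR=-13572/27389 → advance -1; mR−mL=-90/449 → turn -1·90°
n=4: pose=(-7,-6,E); sL=45/146, sR=9/26; mL=-9/52, mR=-1827/3796; mL+mR=-621/949 → advance -1; mR−mL=-45/146 → turn -1·90°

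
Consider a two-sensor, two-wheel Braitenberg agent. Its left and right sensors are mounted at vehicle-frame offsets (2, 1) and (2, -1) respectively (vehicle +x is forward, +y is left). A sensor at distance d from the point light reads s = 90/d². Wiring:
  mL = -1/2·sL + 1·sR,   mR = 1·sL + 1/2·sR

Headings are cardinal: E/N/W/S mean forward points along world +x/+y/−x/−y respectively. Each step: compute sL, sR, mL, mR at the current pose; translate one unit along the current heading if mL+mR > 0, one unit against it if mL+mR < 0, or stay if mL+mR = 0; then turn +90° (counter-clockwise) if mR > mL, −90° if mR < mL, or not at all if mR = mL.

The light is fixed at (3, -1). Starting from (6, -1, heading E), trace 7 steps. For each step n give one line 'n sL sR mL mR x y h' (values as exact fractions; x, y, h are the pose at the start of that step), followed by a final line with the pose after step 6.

0 45/13 45/13 45/26 135/26 6 -1 E
1 90/13 90/29 -135/377 3195/377 7 -1 N
2 45/2 45/4 0 225/8 7 0 W
3 90/17 18 261/17 243/17 6 0 S
4 45 45 45/2 135/2 6 -1 W
5 90/13 18 189/13 207/13 5 -1 S
6 45/8 9/2 27/16 63/8 5 -2 E
final 6 -2 N

n=0: pose=(6,-1,E); sL=45/13, sR=45/13; mL=45/26, mR=135/26; mL+mR=90/13 → advance +1; mR−mL=45/13 → turn +1·90°
n=1: pose=(7,-1,N); sL=90/13, sR=90/29; mL=-135/377, mR=3195/377; mL+mR=3060/377 → advance +1; mR−mL=3330/377 → turn +1·90°
n=2: pose=(7,0,W); sL=45/2, sR=45/4; mL=0, mR=225/8; mL+mR=225/8 → advance +1; mR−mL=225/8 → turn +1·90°
n=3: pose=(6,0,S); sL=90/17, sR=18; mL=261/17, mR=243/17; mL+mR=504/17 → advance +1; mR−mL=-18/17 → turn -1·90°
n=4: pose=(6,-1,W); sL=45, sR=45; mL=45/2, mR=135/2; mL+mR=90 → advance +1; mR−mL=45 → turn +1·90°
n=5: pose=(5,-1,S); sL=90/13, sR=18; mL=189/13, mR=207/13; mL+mR=396/13 → advance +1; mR−mL=18/13 → turn +1·90°
n=6: pose=(5,-2,E); sL=45/8, sR=9/2; mL=27/16, mR=63/8; mL+mR=153/16 → advance +1; mR−mL=99/16 → turn +1·90°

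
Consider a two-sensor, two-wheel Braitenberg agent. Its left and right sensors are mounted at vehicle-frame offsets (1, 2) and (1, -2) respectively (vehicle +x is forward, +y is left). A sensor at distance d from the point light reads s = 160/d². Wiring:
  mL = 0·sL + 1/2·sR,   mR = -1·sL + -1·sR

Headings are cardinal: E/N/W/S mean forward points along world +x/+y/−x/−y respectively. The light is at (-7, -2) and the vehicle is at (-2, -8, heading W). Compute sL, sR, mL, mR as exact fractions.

left sensor world pos  = (-3, -10); dL² = 80
right sensor world pos = (-3, -6); dR² = 32
sL = 160/80 = 2
sR = 160/32 = 5
mL = 0·sL + 1/2·sR = 5/2
mR = -1·sL + -1·sR = -7

2 5 5/2 -7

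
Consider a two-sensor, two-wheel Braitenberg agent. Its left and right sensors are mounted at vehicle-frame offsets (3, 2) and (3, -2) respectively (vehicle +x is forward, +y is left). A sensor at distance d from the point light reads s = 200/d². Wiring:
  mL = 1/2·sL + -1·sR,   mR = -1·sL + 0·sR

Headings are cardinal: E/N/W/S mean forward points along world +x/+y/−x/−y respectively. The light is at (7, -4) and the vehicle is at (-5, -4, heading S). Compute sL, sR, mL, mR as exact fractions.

200/109 40/41 -260/4469 -200/109

left sensor world pos  = (-3, -7); dL² = 109
right sensor world pos = (-7, -7); dR² = 205
sL = 200/109 = 200/109
sR = 200/205 = 40/41
mL = 1/2·sL + -1·sR = -260/4469
mR = -1·sL + 0·sR = -200/109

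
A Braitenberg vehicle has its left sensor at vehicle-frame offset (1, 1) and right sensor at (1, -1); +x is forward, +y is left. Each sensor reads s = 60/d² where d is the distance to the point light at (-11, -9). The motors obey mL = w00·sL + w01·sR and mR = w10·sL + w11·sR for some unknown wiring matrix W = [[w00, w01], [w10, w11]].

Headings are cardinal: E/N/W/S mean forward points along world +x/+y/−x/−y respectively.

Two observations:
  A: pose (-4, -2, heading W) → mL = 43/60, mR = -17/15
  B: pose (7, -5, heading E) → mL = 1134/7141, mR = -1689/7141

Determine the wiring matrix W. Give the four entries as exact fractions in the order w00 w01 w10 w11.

1/2 1/2 -1 -1/2

obs A: pose=(-4,-2,W) → sL=5/6, sR=3/5, mL=43/60, mR=-17/15
obs B: pose=(7,-5,E) → sL=30/193, sR=6/37, mL=1134/7141, mR=-1689/7141
sensor matrix S = [[5/6, 3/5], [30/193, 6/37]]; det S = 299/7141
solve [mL_A; mL_B] = S·[w00; w01] and [mR_A; mR_B] = S·[w10; w11]:
  w00 = 1/2, w01 = 1/2, w10 = -1, w11 = -1/2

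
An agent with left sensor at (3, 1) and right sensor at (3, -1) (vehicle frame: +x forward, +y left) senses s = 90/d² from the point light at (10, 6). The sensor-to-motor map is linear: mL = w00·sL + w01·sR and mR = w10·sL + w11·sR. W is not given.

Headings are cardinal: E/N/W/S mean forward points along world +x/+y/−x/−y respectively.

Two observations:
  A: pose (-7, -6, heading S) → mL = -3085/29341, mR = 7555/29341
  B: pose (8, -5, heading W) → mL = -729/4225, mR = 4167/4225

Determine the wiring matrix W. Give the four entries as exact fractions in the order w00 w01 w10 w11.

-1 1/2 1/2 1

obs A: pose=(-7,-6,S) → sL=90/481, sR=10/61, mL=-3085/29341, mR=7555/29341
obs B: pose=(8,-5,W) → sL=90/169, sR=18/25, mL=-729/4225, mR=4167/4225
sensor matrix S = [[90/481, 10/61], [90/169, 18/25]]; det S = 90432/1907165
solve [mL_A; mL_B] = S·[w00; w01] and [mR_A; mR_B] = S·[w10; w11]:
  w00 = -1, w01 = 1/2, w10 = 1/2, w11 = 1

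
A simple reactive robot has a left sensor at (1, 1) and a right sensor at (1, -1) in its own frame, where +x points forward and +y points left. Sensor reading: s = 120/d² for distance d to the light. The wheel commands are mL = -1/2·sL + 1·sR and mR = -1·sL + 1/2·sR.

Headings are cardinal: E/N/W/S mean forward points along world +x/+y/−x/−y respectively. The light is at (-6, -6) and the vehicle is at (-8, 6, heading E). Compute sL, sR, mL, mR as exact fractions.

12/17 60/61 654/1037 -222/1037

left sensor world pos  = (-7, 7); dL² = 170
right sensor world pos = (-7, 5); dR² = 122
sL = 120/170 = 12/17
sR = 120/122 = 60/61
mL = -1/2·sL + 1·sR = 654/1037
mR = -1·sL + 1/2·sR = -222/1037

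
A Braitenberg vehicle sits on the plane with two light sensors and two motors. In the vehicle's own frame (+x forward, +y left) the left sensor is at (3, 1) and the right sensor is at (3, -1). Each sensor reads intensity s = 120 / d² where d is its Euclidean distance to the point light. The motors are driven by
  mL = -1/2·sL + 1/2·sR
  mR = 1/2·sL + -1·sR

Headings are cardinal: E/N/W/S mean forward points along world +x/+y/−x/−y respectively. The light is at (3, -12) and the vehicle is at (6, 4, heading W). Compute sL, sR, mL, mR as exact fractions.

left sensor world pos  = (3, 3); dL² = 225
right sensor world pos = (3, 5); dR² = 289
sL = 120/225 = 8/15
sR = 120/289 = 120/289
mL = -1/2·sL + 1/2·sR = -256/4335
mR = 1/2·sL + -1·sR = -644/4335

8/15 120/289 -256/4335 -644/4335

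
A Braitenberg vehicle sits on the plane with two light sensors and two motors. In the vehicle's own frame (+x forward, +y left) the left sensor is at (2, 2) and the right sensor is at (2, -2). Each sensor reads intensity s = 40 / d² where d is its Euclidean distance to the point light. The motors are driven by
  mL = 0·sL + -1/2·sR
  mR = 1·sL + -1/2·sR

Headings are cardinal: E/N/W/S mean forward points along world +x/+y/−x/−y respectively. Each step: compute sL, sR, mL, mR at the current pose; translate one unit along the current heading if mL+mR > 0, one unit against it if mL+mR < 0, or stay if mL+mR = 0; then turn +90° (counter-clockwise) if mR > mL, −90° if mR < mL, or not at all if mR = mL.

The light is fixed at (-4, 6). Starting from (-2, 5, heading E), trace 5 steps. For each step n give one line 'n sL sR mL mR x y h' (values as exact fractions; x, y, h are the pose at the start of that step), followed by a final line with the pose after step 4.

0 40/17 8/5 -4/5 132/85 -2 5 E
1 20 20/13 -10/13 250/13 -1 5 N
2 8 8 -4 4 -1 6 W
3 40/29 8 -4 -76/29 -1 6 S
4 20/17 20/13 -10/13 90/221 -1 7 E
final -2 7 N

n=0: pose=(-2,5,E); sL=40/17, sR=8/5; mL=-4/5, mR=132/85; mL+mR=64/85 → advance +1; mR−mL=40/17 → turn +1·90°
n=1: pose=(-1,5,N); sL=20, sR=20/13; mL=-10/13, mR=250/13; mL+mR=240/13 → advance +1; mR−mL=20 → turn +1·90°
n=2: pose=(-1,6,W); sL=8, sR=8; mL=-4, mR=4; mL+mR=0 → advance +0; mR−mL=8 → turn +1·90°
n=3: pose=(-1,6,S); sL=40/29, sR=8; mL=-4, mR=-76/29; mL+mR=-192/29 → advance -1; mR−mL=40/29 → turn +1·90°
n=4: pose=(-1,7,E); sL=20/17, sR=20/13; mL=-10/13, mR=90/221; mL+mR=-80/221 → advance -1; mR−mL=20/17 → turn +1·90°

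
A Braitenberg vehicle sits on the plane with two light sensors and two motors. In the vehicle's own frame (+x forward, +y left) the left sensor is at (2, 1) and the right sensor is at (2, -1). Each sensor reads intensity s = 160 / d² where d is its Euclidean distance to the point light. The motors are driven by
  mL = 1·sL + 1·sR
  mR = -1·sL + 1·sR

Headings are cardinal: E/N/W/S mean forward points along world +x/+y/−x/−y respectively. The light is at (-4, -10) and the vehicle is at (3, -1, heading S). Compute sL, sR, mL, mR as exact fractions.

left sensor world pos  = (4, -3); dL² = 113
right sensor world pos = (2, -3); dR² = 85
sL = 160/113 = 160/113
sR = 160/85 = 32/17
mL = 1·sL + 1·sR = 6336/1921
mR = -1·sL + 1·sR = 896/1921

160/113 32/17 6336/1921 896/1921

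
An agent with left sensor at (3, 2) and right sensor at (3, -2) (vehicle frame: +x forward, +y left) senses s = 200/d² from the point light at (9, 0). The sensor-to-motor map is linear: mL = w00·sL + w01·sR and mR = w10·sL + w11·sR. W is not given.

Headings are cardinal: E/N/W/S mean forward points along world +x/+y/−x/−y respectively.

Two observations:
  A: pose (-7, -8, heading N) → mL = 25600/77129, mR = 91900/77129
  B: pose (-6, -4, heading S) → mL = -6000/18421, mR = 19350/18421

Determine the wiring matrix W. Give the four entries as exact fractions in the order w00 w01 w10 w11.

-1 1 1/2 1

obs A: pose=(-7,-8,N) → sL=200/349, sR=200/221, mL=25600/77129, mR=91900/77129
obs B: pose=(-6,-4,S) → sL=100/109, sR=100/169, mL=-6000/18421, mR=19350/18421
sensor matrix S = [[200/349, 200/221], [100/109, 100/169]]; det S = -53680000/109291793
solve [mL_A; mL_B] = S·[w00; w01] and [mR_A; mR_B] = S·[w10; w11]:
  w00 = -1, w01 = 1, w10 = 1/2, w11 = 1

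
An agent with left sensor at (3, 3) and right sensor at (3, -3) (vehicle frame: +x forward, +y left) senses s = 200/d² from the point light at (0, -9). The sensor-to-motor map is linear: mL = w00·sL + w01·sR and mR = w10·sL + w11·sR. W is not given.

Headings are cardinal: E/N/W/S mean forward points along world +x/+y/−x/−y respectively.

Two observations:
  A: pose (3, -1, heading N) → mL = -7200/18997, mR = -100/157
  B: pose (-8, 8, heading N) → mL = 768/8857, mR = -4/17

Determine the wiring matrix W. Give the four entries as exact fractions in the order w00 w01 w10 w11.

obs A: pose=(3,-1,N) → sL=200/121, sR=200/157, mL=-7200/18997, mR=-100/157
obs B: pose=(-8,8,N) → sL=200/521, sR=8/17, mL=768/8857, mR=-4/17
sensor matrix S = [[200/121, 200/157], [200/521, 8/17]]; det S = 48595200/168256429
solve [mL_A; mL_B] = S·[w00; w01] and [mR_A; mR_B] = S·[w10; w11]:
  w00 = -1, w01 = 1, w10 = 0, w11 = -1/2

-1 1 0 -1/2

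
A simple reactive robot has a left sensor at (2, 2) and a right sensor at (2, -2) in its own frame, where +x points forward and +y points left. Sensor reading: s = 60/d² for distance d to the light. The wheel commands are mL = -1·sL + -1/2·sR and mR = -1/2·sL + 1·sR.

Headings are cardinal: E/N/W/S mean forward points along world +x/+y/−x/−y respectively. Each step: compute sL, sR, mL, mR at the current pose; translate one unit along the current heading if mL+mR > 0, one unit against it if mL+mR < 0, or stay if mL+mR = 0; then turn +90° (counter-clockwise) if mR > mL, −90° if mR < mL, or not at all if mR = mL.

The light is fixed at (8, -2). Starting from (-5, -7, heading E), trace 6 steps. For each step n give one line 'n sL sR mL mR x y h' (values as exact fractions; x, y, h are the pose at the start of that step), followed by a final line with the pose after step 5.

0 6/13 6/17 -141/221 27/221 -5 -7 E
1 12/53 20/51 -1142/2703 754/2703 -6 -7 N
2 3/16 15/68 -81/272 69/544 -6 -8 W
3 12/37 60/289 -4578/10693 486/10693 -5 -8 S
4 6/13 6/17 -141/221 27/221 -5 -7 E
5 12/53 20/51 -1142/2703 754/2703 -6 -7 N
final -6 -8 W

n=0: pose=(-5,-7,E); sL=6/13, sR=6/17; mL=-141/221, mR=27/221; mL+mR=-114/221 → advance -1; mR−mL=168/221 → turn +1·90°
n=1: pose=(-6,-7,N); sL=12/53, sR=20/51; mL=-1142/2703, mR=754/2703; mL+mR=-388/2703 → advance -1; mR−mL=632/901 → turn +1·90°
n=2: pose=(-6,-8,W); sL=3/16, sR=15/68; mL=-81/272, mR=69/544; mL+mR=-93/544 → advance -1; mR−mL=231/544 → turn +1·90°
n=3: pose=(-5,-8,S); sL=12/37, sR=60/289; mL=-4578/10693, mR=486/10693; mL+mR=-4092/10693 → advance -1; mR−mL=5064/10693 → turn +1·90°
n=4: pose=(-5,-7,E); sL=6/13, sR=6/17; mL=-141/221, mR=27/221; mL+mR=-114/221 → advance -1; mR−mL=168/221 → turn +1·90°
n=5: pose=(-6,-7,N); sL=12/53, sR=20/51; mL=-1142/2703, mR=754/2703; mL+mR=-388/2703 → advance -1; mR−mL=632/901 → turn +1·90°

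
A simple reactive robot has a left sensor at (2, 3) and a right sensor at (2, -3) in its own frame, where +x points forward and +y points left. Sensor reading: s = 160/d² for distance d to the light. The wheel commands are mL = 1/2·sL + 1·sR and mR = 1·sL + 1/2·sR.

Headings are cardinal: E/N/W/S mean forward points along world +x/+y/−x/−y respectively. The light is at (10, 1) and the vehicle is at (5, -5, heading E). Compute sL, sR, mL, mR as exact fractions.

80/9 16/9 56/9 88/9

left sensor world pos  = (7, -2); dL² = 18
right sensor world pos = (7, -8); dR² = 90
sL = 160/18 = 80/9
sR = 160/90 = 16/9
mL = 1/2·sL + 1·sR = 56/9
mR = 1·sL + 1/2·sR = 88/9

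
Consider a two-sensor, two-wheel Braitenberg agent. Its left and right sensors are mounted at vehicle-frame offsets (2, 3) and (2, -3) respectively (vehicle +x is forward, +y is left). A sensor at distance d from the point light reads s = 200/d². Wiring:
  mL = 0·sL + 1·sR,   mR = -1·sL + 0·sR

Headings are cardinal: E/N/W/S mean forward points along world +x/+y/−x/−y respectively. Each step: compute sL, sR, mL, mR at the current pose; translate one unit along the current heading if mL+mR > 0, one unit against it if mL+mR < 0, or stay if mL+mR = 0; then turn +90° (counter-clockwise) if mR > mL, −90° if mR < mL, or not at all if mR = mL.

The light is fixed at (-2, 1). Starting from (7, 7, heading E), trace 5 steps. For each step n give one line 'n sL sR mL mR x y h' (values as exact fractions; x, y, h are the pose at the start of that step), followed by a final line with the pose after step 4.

0 100/101 20/13 20/13 -100/101 7 7 E
1 40/37 40/13 40/13 -40/37 8 7 S
2 50/17 25/16 25/16 -50/17 8 6 W
3 200/113 40/49 40/49 -200/113 9 6 N
4 100/109 20/17 20/17 -100/109 9 5 E
final 10 5 S

n=0: pose=(7,7,E); sL=100/101, sR=20/13; mL=20/13, mR=-100/101; mL+mR=720/1313 → advance +1; mR−mL=-3320/1313 → turn -1·90°
n=1: pose=(8,7,S); sL=40/37, sR=40/13; mL=40/13, mR=-40/37; mL+mR=960/481 → advance +1; mR−mL=-2000/481 → turn -1·90°
n=2: pose=(8,6,W); sL=50/17, sR=25/16; mL=25/16, mR=-50/17; mL+mR=-375/272 → advance -1; mR−mL=-1225/272 → turn -1·90°
n=3: pose=(9,6,N); sL=200/113, sR=40/49; mL=40/49, mR=-200/113; mL+mR=-5280/5537 → advance -1; mR−mL=-14320/5537 → turn -1·90°
n=4: pose=(9,5,E); sL=100/109, sR=20/17; mL=20/17, mR=-100/109; mL+mR=480/1853 → advance +1; mR−mL=-3880/1853 → turn -1·90°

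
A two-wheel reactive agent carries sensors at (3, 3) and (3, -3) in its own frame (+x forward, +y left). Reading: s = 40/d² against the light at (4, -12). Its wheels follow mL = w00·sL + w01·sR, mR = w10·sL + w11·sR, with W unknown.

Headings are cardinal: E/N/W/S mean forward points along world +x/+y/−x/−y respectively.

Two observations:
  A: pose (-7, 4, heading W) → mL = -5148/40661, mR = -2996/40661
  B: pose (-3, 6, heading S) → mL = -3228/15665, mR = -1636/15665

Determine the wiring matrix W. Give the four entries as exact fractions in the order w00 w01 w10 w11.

-1/2 -1 -1 1/2

obs A: pose=(-7,4,W) → sL=8/73, sR=40/557, mL=-5148/40661, mR=-2996/40661
obs B: pose=(-3,6,S) → sL=40/241, sR=8/65, mL=-3228/15665, mR=-1636/15665
sensor matrix S = [[8/73, 40/557], [40/241, 8/65]]; det S = 999168/636954565
solve [mL_A; mL_B] = S·[w00; w01] and [mR_A; mR_B] = S·[w10; w11]:
  w00 = -1/2, w01 = -1, w10 = -1, w11 = 1/2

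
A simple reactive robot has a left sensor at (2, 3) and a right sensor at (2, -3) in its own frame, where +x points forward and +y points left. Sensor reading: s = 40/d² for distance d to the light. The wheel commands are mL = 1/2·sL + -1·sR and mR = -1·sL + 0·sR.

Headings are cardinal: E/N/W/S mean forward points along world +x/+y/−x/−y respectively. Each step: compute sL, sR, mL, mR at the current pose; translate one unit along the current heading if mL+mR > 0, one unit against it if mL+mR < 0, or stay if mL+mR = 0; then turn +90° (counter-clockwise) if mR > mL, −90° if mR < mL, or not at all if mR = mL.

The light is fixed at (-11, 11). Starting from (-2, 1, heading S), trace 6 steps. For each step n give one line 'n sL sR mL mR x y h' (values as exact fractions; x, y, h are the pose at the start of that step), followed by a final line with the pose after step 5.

n=0: pose=(-2,1,S); sL=5/36, sR=2/9; mL=-11/72, mR=-5/36; mL+mR=-7/24 → advance -1; mR−mL=1/72 → turn +1·90°
n=1: pose=(-2,2,E); sL=40/157, sR=8/53; mL=-196/8321, mR=-40/157; mL+mR=-2316/8321 → advance -1; mR−mL=-1924/8321 → turn -1·90°
n=2: pose=(-3,2,S); sL=20/121, sR=20/73; mL=-1690/8833, mR=-20/121; mL+mR=-3150/8833 → advance -1; mR−mL=230/8833 → turn +1·90°
n=3: pose=(-3,3,E); sL=8/25, sR=40/221; mL=-116/5525, mR=-8/25; mL+mR=-1884/5525 → advance -1; mR−mL=-1652/5525 → turn -1·90°
n=4: pose=(-4,3,S); sL=1/5, sR=10/29; mL=-71/290, mR=-1/5; mL+mR=-129/290 → advance -1; mR−mL=13/290 → turn +1·90°
n=5: pose=(-4,4,E); sL=40/97, sR=40/181; mL=-260/17557, mR=-40/97; mL+mR=-7500/17557 → advance -1; mR−mL=-6980/17557 → turn -1·90°

0 5/36 2/9 -11/72 -5/36 -2 1 S
1 40/157 8/53 -196/8321 -40/157 -2 2 E
2 20/121 20/73 -1690/8833 -20/121 -3 2 S
3 8/25 40/221 -116/5525 -8/25 -3 3 E
4 1/5 10/29 -71/290 -1/5 -4 3 S
5 40/97 40/181 -260/17557 -40/97 -4 4 E
final -5 4 S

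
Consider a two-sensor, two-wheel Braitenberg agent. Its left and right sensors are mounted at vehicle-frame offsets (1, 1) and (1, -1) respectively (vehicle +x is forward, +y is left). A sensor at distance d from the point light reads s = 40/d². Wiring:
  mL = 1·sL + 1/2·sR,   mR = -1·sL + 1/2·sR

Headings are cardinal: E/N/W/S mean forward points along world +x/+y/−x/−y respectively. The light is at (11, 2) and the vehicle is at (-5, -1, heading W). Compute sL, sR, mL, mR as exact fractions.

left sensor world pos  = (-6, -2); dL² = 305
right sensor world pos = (-6, 0); dR² = 293
sL = 40/305 = 8/61
sR = 40/293 = 40/293
mL = 1·sL + 1/2·sR = 3564/17873
mR = -1·sL + 1/2·sR = -1124/17873

8/61 40/293 3564/17873 -1124/17873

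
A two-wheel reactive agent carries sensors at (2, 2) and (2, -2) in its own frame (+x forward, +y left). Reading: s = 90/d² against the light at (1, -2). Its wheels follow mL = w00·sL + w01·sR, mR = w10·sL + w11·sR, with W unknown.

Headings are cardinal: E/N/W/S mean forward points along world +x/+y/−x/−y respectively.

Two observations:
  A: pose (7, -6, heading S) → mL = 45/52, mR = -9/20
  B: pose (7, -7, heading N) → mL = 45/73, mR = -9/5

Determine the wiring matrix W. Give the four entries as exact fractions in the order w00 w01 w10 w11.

obs A: pose=(7,-6,S) → sL=9/10, sR=45/26, mL=45/52, mR=-9/20
obs B: pose=(7,-7,N) → sL=18/5, sR=90/73, mL=45/73, mR=-9/5
sensor matrix S = [[9/10, 45/26], [18/5, 90/73]]; det S = -4860/949
solve [mL_A; mL_B] = S·[w00; w01] and [mR_A; mR_B] = S·[w10; w11]:
  w00 = 0, w01 = 1/2, w10 = -1/2, w11 = 0

0 1/2 -1/2 0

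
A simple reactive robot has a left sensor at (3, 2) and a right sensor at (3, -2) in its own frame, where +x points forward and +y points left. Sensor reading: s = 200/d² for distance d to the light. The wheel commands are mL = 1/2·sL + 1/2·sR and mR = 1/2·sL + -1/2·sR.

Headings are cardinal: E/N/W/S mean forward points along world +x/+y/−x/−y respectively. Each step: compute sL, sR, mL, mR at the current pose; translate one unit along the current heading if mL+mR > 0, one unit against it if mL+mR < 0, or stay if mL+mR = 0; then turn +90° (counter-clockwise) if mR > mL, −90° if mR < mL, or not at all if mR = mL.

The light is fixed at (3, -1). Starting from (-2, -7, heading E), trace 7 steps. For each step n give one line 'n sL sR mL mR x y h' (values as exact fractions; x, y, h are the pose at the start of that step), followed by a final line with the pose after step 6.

n=0: pose=(-2,-7,E); sL=10, sR=50/17; mL=110/17, mR=60/17; mL+mR=10 → advance +1; mR−mL=-50/17 → turn -1·90°
n=1: pose=(-1,-7,S); sL=40/17, sR=200/117; mL=4040/1989, mR=640/1989; mL+mR=40/17 → advance +1; mR−mL=-200/117 → turn -1·90°
n=2: pose=(-1,-8,W); sL=20/13, sR=100/37; mL=1020/481, mR=-280/481; mL+mR=20/13 → advance +1; mR−mL=-100/37 → turn -1·90°
n=3: pose=(-2,-8,N); sL=40/13, sR=8; mL=72/13, mR=-32/13; mL+mR=40/13 → advance +1; mR−mL=-8 → turn -1·90°
n=4: pose=(-2,-7,E); sL=10, sR=50/17; mL=110/17, mR=60/17; mL+mR=10 → advance +1; mR−mL=-50/17 → turn -1·90°
n=5: pose=(-1,-7,S); sL=40/17, sR=200/117; mL=4040/1989, mR=640/1989; mL+mR=40/17 → advance +1; mR−mL=-200/117 → turn -1·90°
n=6: pose=(-1,-8,W); sL=20/13, sR=100/37; mL=1020/481, mR=-280/481; mL+mR=20/13 → advance +1; mR−mL=-100/37 → turn -1·90°

0 10 50/17 110/17 60/17 -2 -7 E
1 40/17 200/117 4040/1989 640/1989 -1 -7 S
2 20/13 100/37 1020/481 -280/481 -1 -8 W
3 40/13 8 72/13 -32/13 -2 -8 N
4 10 50/17 110/17 60/17 -2 -7 E
5 40/17 200/117 4040/1989 640/1989 -1 -7 S
6 20/13 100/37 1020/481 -280/481 -1 -8 W
final -2 -8 N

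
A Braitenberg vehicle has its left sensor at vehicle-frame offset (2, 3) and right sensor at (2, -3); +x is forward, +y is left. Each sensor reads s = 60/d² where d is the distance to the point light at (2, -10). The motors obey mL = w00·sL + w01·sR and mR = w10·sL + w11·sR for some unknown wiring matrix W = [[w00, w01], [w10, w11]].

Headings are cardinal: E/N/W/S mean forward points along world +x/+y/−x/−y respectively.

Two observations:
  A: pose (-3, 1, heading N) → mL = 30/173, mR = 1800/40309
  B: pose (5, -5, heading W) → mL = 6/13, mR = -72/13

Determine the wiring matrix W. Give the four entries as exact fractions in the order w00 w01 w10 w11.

obs A: pose=(-3,1,N) → sL=60/233, sR=60/173, mL=30/173, mR=1800/40309
obs B: pose=(5,-5,W) → sL=12, sR=12/13, mL=6/13, mR=-72/13
sensor matrix S = [[60/233, 60/173], [12, 12/13]]; det S = -2056320/524017
solve [mL_A; mL_B] = S·[w00; w01] and [mR_A; mR_B] = S·[w10; w11]:
  w00 = 0, w01 = 1/2, w10 = -1/2, w11 = 1/2

0 1/2 -1/2 1/2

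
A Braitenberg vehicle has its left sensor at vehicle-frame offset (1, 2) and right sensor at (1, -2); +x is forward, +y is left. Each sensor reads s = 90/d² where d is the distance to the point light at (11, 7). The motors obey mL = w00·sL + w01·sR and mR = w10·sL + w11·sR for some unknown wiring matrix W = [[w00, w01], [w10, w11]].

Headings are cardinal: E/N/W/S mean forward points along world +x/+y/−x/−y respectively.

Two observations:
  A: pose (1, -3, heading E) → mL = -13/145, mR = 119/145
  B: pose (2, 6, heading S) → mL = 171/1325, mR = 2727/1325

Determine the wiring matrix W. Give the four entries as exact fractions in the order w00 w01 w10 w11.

obs A: pose=(1,-3,E) → sL=18/29, sR=2/5, mL=-13/145, mR=119/145
obs B: pose=(2,6,S) → sL=90/53, sR=18/25, mL=171/1325, mR=2727/1325
sensor matrix S = [[18/29, 2/5], [90/53, 18/25]]; det S = -8928/38425
solve [mL_A; mL_B] = S·[w00; w01] and [mR_A; mR_B] = S·[w10; w11]:
  w00 = 1/2, w01 = -1, w10 = 1, w11 = 1/2

1/2 -1 1 1/2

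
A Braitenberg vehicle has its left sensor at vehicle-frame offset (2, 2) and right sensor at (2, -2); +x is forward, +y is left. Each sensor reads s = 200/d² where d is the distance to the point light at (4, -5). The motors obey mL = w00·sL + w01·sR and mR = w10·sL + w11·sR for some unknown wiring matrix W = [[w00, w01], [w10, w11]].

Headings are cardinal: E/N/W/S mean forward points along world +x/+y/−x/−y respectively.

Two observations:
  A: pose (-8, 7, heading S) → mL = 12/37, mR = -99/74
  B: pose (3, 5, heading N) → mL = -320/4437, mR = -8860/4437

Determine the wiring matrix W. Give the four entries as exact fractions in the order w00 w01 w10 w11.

obs A: pose=(-8,7,S) → sL=1, sR=25/37, mL=12/37, mR=-99/74
obs B: pose=(3,5,N) → sL=200/153, sR=40/29, mL=-320/4437, mR=-8860/4437
sensor matrix S = [[1, 25/37], [200/153, 40/29]]; det S = 81440/164169
solve [mL_A; mL_B] = S·[w00; w01] and [mR_A; mR_B] = S·[w10; w11]:
  w00 = 1, w01 = -1, w10 = -1, w11 = -1/2

1 -1 -1 -1/2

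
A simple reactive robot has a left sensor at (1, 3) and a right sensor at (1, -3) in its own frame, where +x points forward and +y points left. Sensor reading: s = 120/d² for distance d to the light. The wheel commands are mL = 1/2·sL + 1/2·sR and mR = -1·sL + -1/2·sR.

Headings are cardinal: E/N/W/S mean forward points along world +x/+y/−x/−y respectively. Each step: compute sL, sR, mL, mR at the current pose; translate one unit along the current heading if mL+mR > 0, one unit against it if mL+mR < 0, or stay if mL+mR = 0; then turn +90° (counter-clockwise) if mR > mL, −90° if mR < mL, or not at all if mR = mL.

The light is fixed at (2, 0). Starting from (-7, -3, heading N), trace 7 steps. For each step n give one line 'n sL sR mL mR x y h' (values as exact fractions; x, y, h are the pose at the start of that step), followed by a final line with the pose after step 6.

n=0: pose=(-7,-3,N); sL=30/37, sR=3; mL=141/74, mR=-171/74; mL+mR=-15/37 → advance -1; mR−mL=-156/37 → turn -1·90°
n=1: pose=(-7,-4,E); sL=24/13, sR=120/113; mL=2136/1469, mR=-3492/1469; mL+mR=-12/13 → advance -1; mR−mL=-5628/1469 → turn -1·90°
n=2: pose=(-8,-4,S); sL=60/37, sR=60/97; mL=4020/3589, mR=-6930/3589; mL+mR=-30/37 → advance -1; mR−mL=-10950/3589 → turn -1·90°
n=3: pose=(-8,-3,W); sL=120/157, sR=120/121; mL=16680/18997, mR=-23940/18997; mL+mR=-60/157 → advance -1; mR−mL=-40620/18997 → turn -1·90°
n=4: pose=(-7,-3,N); sL=30/37, sR=3; mL=141/74, mR=-171/74; mL+mR=-15/37 → advance -1; mR−mL=-156/37 → turn -1·90°
n=5: pose=(-7,-4,E); sL=24/13, sR=120/113; mL=2136/1469, mR=-3492/1469; mL+mR=-12/13 → advance -1; mR−mL=-5628/1469 → turn -1·90°
n=6: pose=(-8,-4,S); sL=60/37, sR=60/97; mL=4020/3589, mR=-6930/3589; mL+mR=-30/37 → advance -1; mR−mL=-10950/3589 → turn -1·90°

0 30/37 3 141/74 -171/74 -7 -3 N
1 24/13 120/113 2136/1469 -3492/1469 -7 -4 E
2 60/37 60/97 4020/3589 -6930/3589 -8 -4 S
3 120/157 120/121 16680/18997 -23940/18997 -8 -3 W
4 30/37 3 141/74 -171/74 -7 -3 N
5 24/13 120/113 2136/1469 -3492/1469 -7 -4 E
6 60/37 60/97 4020/3589 -6930/3589 -8 -4 S
final -8 -3 W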